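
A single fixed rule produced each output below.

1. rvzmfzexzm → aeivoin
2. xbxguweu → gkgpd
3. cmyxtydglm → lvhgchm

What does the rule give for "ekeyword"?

ntnhf

The pattern: delete the last 3 characters, then shift every letter 9 places forward in the alphabet (wrapping around).
For "ekeyword" the result is "ntnhf".
(Check on "xbxguweu": → "xbxgu" → "gkgpd" ✓)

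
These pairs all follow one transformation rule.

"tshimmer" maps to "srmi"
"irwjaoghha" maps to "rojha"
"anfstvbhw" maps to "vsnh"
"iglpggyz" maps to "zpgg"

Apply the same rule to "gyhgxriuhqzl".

The pattern: keep every other character starting from the second (positions 2nd, 4th, 6th, ...), then sort the characters into reverse alphabetical order.
"gyhgxriuhqzl" → "ygruql" → "yurqlg".

yurqlg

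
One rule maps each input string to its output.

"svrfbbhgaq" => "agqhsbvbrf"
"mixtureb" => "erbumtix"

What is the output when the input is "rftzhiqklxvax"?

Looking at the pairs, the operation is to move the last 2 characters to the front (rotate right by 2), then take characters alternately from the front and the back (1st, last, 2nd, 2nd-last, ...).
Doing the same to "rftzhiqklxvax": "avxxrlfktqzih".
(Check on "svrfbbhgaq": → "aqsvrfbbhg" → "agqhsbvbrf" ✓)

avxxrlfktqzih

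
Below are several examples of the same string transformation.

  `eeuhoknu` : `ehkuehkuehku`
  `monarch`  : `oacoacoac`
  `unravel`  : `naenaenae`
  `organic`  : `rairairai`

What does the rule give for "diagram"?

igaigaiga

Rule — keep every other character starting from the second (positions 2nd, 4th, 6th, ...), then write the whole string 3 times in a row.
For "diagram", step one produces "iga"; step two turns that into "igaigaiga".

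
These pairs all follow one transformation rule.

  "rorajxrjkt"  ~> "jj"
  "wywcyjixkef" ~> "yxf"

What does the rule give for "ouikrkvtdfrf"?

rtr

The pattern: delete the first 2 characters, then keep one character in every 3, starting at position 3 (positions 3rd, 6th, 9th, ...).
Working it through for "ouikrkvtdfrf": intermediate "ikrkvtdfrf", final "rtr".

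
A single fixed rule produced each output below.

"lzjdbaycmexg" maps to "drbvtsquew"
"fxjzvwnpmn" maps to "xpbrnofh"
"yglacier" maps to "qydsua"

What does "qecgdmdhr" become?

In each case the input is transformed by: delete the last 2 characters, then shift every letter 8 places backward in the alphabet (wrapping around).
"qecgdmdhr" → "qecgdmd" → "iwuyvev".

iwuyvev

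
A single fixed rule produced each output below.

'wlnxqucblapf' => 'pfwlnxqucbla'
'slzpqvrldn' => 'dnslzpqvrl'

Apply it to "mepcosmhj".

The rule is to move the last 2 characters to the front (rotate right by 2).
For "mepcosmhj" the result is "hjmepcosm".

hjmepcosm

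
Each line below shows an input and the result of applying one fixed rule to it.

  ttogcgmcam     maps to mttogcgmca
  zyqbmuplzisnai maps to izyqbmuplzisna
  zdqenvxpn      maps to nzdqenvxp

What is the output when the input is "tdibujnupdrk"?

Looking at the pairs, the operation is to move the last character to the front.
Doing the same to "tdibujnupdrk": "ktdibujnupdr".

ktdibujnupdr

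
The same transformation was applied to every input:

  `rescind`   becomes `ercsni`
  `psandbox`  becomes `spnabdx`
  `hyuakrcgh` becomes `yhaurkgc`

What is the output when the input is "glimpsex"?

What's happening: swap each adjacent pair of characters (1↔2, 3↔4, ...), then delete the last character.
Working it through for "glimpsex": intermediate "lgmispxe", final "lgmispx".

lgmispx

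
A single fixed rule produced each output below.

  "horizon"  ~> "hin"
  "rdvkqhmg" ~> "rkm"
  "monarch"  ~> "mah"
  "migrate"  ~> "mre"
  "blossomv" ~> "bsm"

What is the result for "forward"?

fwd

In each case the input is transformed by: keep one character in every 3, starting at position 1 (positions 1st, 4th, 7th, ...).
So "forward" becomes "fwd".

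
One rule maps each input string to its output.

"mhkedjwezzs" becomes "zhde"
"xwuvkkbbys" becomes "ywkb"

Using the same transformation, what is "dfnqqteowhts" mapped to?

tfqo

The pattern: move the last 2 characters to the front (rotate right by 2), then keep one character in every 3, starting at position 1 (positions 1st, 4th, 7th, ...).
Applying that to "dfnqqteowhts" gives "tfqo".
(Check on "mhkedjwezzs": → "zsmhkedjwez" → "zhde" ✓)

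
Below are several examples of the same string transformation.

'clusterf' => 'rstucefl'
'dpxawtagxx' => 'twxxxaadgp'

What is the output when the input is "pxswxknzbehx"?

What's happening: sort the characters into alphabetical order, then swap the front and back halves of the string.
For "pxswxknzbehx", step one produces "behknpswxxxz"; step two turns that into "swxxxzbehknp".

swxxxzbehknp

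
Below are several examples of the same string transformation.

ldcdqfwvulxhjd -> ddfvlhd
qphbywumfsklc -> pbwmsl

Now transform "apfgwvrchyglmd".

Each output is the input with this applied: keep every other character starting from the second (positions 2nd, 4th, 6th, ...).
"apfgwvrchyglmd" → "pgvcyld".

pgvcyld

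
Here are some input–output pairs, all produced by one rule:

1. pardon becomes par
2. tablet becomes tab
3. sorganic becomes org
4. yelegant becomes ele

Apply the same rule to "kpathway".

What's happening: swap the front and back halves of the string, then keep only the last 3 characters.
On "kpathway": the first step gives "hwaykpat", and the second then gives "pat".

pat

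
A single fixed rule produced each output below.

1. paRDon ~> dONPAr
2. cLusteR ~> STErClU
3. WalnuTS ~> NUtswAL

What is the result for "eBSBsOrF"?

bSoRfEbs

The rule is to flip the case of every letter, then move the first 3 characters to the end (rotate left by 3).
So "eBSBsOrF" becomes "bSoRfEbs".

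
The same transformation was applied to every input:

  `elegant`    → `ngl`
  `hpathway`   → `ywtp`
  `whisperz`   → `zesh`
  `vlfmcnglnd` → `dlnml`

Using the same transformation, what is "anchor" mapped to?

rhn

Rule — keep every other character starting from the second (positions 2nd, 4th, 6th, ...), then reverse the string.
Applying both steps to "anchor": "nhr", then "rhn".
(Check on "elegant": → "lgn" → "ngl" ✓)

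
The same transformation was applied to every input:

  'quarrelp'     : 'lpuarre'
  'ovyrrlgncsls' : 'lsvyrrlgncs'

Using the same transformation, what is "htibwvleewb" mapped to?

What's happening: delete the first character, then move the last 2 characters to the front (rotate right by 2).
"htibwvleewb" → "wbtibwvlee".

wbtibwvlee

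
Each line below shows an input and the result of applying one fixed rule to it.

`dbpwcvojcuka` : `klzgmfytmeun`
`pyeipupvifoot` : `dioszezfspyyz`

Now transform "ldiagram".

wnskqbkv

Looking at the pairs, the operation is to shift every letter 10 places forward in the alphabet (wrapping around), then swap the first and last characters.
Starting from "ldiagram": after the first operation, "vnskqbkw"; after the second, "wnskqbkv".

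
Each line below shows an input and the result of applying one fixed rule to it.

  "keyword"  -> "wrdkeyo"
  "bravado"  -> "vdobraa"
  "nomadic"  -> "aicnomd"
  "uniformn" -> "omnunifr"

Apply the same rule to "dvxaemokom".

oomdvxaemk

Each output is the input with this applied: move the last 3 characters to the front (rotate right by 3), then swap the first and last characters.
Starting from "dvxaemokom": after the first operation, "komdvxaemo"; after the second, "oomdvxaemk".
(Check on "bravado": → "adobrav" → "vdobraa" ✓)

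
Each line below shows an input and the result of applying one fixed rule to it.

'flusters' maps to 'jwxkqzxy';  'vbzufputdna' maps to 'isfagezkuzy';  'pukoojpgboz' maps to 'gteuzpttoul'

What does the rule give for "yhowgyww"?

In each case the input is transformed by: shift every letter 5 places forward in the alphabet (wrapping around), then move the last 3 characters to the front (rotate right by 3).
For "yhowgyww", step one produces "dmtbldbb"; step two turns that into "dbbdmtbl".

dbbdmtbl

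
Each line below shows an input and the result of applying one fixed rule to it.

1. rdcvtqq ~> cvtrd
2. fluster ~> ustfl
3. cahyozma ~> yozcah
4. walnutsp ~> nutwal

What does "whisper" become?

ispwh

What's happening: delete the last 2 characters, then move the last 3 characters to the front (rotate right by 3).
For "whisper", step one produces "whisp"; step two turns that into "ispwh".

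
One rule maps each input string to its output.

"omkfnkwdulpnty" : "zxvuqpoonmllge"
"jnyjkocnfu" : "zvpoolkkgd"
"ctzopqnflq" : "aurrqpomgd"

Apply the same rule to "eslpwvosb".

xwttqpmfc

Looking at the pairs, the operation is to sort the characters into reverse alphabetical order, then shift every letter 1 place forward in the alphabet (wrapping around).
Doing the same to "eslpwvosb": "xwttqpmfc".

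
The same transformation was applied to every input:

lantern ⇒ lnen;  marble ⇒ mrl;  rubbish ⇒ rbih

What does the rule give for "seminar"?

Rule — keep every other character starting from the first (positions 1st, 3rd, 5th, ...).
For "seminar" the result is "smnr".

smnr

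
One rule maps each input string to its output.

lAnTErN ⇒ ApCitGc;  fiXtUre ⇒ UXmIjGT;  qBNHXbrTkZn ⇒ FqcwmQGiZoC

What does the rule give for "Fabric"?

What's happening: flip the case of every letter, then shift every letter 11 places backward in the alphabet (wrapping around).
Working it through for "Fabric": intermediate "fABRIC", final "uPQGXR".

uPQGXR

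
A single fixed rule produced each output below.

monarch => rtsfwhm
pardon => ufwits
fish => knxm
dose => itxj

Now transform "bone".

The transformation: shift every letter 5 places forward in the alphabet (wrapping around).
Applying that to "bone" gives "gtsj".

gtsj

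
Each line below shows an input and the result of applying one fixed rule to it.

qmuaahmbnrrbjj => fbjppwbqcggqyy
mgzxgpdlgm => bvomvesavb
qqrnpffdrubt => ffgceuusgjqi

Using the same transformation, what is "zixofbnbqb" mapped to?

Looking at the pairs, the operation is to shift every letter 11 places backward in the alphabet (wrapping around).
So "zixofbnbqb" becomes "oxmduqcqfq".

oxmduqcqfq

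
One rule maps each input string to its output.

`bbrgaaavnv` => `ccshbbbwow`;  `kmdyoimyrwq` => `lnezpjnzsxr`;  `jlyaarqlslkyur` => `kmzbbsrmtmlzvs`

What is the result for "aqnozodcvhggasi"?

The rule is to shift every letter 1 place forward in the alphabet (wrapping around).
For "aqnozodcvhggasi" the result is "bropapedwihhbtj".

bropapedwihhbtj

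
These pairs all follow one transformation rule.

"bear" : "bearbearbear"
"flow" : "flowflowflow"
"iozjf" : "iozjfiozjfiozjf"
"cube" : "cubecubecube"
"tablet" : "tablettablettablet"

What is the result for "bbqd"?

bbqdbbqdbbqd

The transformation: write the whole string 3 times in a row.
"bbqd" → "bbqdbbqdbbqd".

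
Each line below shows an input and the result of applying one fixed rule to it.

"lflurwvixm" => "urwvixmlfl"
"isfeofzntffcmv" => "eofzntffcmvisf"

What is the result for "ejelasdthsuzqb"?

Looking at the pairs, the operation is to move the first 3 characters to the end (rotate left by 3).
So "ejelasdthsuzqb" becomes "lasdthsuzqbeje".

lasdthsuzqbeje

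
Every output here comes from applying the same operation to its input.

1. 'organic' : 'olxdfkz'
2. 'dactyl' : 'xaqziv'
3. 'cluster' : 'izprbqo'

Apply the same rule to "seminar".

Each output is the input with this applied: shift every letter 3 places backward in the alphabet (wrapping around), then swap each adjacent pair of characters (1↔2, 3↔4, ...).
Working it through for "seminar": intermediate "pbjfkxo", final "bpfjxko".

bpfjxko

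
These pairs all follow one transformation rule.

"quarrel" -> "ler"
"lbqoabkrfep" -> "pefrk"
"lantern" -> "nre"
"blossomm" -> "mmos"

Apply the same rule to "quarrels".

sler

Each output is the input with this applied: take characters alternately from the front and the back (1st, last, 2nd, 2nd-last, ...), then keep every other character starting from the second (positions 2nd, 4th, 6th, ...).
So "quarrels" becomes "sler".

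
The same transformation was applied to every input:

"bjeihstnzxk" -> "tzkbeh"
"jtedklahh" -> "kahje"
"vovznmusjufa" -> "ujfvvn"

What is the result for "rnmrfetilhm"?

Rule — keep every other character starting from the first (positions 1st, 3rd, 5th, ...), then move the last 3 characters to the front (rotate right by 3).
Doing the same to "rnmrfetilhm": "tlmrmf".

tlmrmf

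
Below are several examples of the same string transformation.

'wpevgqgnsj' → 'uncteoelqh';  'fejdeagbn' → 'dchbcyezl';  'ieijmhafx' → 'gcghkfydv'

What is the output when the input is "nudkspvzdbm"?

In each case the input is transformed by: shift every letter 2 places backward in the alphabet (wrapping around).
Applying that to "nudkspvzdbm" gives "lsbiqntxbzk".

lsbiqntxbzk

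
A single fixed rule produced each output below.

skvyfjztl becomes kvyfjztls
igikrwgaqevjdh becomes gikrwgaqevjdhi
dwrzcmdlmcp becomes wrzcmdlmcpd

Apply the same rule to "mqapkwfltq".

qapkwfltqm

What's happening: move the first character to the end.
So "mqapkwfltq" becomes "qapkwfltqm".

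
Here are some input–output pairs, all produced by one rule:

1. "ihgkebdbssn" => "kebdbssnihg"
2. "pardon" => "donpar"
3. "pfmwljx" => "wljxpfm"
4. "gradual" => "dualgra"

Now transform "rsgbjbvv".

In each case the input is transformed by: move the first 3 characters to the end (rotate left by 3).
On "rsgbjbvv" that produces "bjbvvrsg".

bjbvvrsg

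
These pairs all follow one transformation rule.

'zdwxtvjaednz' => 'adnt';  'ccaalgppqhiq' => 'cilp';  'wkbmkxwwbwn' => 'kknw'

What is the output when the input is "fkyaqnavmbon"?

koqv

Each output is the input with this applied: keep one character in every 3, starting at position 2 (positions 2nd, 5th, 8th, ...), then sort the characters into alphabetical order.
For "fkyaqnavmbon", step one produces "kqvo"; step two turns that into "koqv".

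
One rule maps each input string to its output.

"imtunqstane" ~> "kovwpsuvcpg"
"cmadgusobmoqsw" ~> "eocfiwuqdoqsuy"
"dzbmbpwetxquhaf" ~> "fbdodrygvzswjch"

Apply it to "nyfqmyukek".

pahsoawmgm

The pattern: shift every letter 2 places forward in the alphabet (wrapping around).
"nyfqmyukek" → "pahsoawmgm".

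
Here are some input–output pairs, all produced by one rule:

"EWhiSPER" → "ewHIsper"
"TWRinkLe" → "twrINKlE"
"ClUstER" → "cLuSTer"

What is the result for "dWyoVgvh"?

Rule — flip the case of every letter.
Doing the same to "dWyoVgvh": "DwYOvGVH".

DwYOvGVH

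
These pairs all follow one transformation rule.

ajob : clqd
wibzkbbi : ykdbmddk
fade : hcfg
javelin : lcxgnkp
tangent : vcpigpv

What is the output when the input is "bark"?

dctm

Looking at the pairs, the operation is to shift every letter 2 places forward in the alphabet (wrapping around).
"bark" → "dctm".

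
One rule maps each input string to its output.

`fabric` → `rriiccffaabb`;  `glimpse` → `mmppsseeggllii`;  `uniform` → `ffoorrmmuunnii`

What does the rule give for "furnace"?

nnaacceeffuurr

The transformation: move the first 3 characters to the end (rotate left by 3), then double every character.
So "furnace" becomes "nnaacceeffuurr".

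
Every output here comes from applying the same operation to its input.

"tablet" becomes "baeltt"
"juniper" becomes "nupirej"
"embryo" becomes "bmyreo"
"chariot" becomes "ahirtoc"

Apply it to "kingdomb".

Rule — move the first character to the end, then swap each adjacent pair of characters (1↔2, 3↔4, ...).
On "kingdomb": the first step gives "ingdombk", and the second then gives "nidgmokb".
(Check on "embryo": → "mbryoe" → "bmyreo" ✓)

nidgmokb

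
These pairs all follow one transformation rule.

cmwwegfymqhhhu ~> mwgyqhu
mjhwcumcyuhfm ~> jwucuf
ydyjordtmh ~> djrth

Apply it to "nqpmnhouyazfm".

Each output is the input with this applied: keep every other character starting from the second (positions 2nd, 4th, 6th, ...).
For "nqpmnhouyazfm" the result is "qmhuaf".

qmhuaf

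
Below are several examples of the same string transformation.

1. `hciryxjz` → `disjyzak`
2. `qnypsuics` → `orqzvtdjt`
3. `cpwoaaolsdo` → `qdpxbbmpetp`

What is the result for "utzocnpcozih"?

uvpaoddqapij

What's happening: swap each adjacent pair of characters (1↔2, 3↔4, ...), then shift every letter 1 place forward in the alphabet (wrapping around).
Doing the same to "utzocnpcozih": "uvpaoddqapij".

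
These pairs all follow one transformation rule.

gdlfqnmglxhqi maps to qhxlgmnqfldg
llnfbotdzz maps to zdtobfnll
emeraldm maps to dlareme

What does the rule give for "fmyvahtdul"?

Rule — reverse the string, then delete the first character.
For "fmyvahtdul", step one produces "ludthavymf"; step two turns that into "udthavymf".

udthavymf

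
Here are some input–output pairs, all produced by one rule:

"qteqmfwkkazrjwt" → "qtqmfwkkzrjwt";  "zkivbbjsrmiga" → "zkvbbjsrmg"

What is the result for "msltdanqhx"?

The rule is to remove every vowel.
On "msltdanqhx" that produces "msltdnqhx".

msltdnqhx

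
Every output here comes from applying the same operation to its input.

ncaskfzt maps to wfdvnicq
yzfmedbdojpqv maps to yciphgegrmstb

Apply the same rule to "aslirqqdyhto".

rvoluttgbkwd

Rule — swap the first and last characters, then shift every letter 3 places forward in the alphabet (wrapping around).
"aslirqqdyhto" → "oslirqqdyhta" → "rvoluttgbkwd".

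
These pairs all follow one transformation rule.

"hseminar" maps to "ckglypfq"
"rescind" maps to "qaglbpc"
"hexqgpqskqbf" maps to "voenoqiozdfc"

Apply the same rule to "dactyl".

arwjby

The transformation: move the first 2 characters to the end (rotate left by 2), then shift every letter 2 places backward in the alphabet (wrapping around).
Working it through for "dactyl": intermediate "ctylda", final "arwjby".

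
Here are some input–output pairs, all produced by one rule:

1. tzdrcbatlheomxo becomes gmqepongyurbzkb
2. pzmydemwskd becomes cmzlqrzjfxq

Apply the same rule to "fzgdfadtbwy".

In each case the input is transformed by: shift every letter 13 places forward in the alphabet (wrapping around) — i.e. ROT13.
On "fzgdfadtbwy" that produces "smtqsnqgojl".

smtqsnqgojl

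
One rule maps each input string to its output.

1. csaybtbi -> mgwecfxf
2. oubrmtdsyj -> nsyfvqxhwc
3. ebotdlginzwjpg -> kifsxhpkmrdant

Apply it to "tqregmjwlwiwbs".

Looking at the pairs, the operation is to move the last character to the front, then shift every letter 4 places forward in the alphabet (wrapping around).
For "tqregmjwlwiwbs", step one produces "stqregmjwlwiwb"; step two turns that into "wxuvikqnapamaf".
(Check on "ebotdlginzwjpg": → "gebotdlginzwjp" → "kifsxhpkmrdant" ✓)

wxuvikqnapamaf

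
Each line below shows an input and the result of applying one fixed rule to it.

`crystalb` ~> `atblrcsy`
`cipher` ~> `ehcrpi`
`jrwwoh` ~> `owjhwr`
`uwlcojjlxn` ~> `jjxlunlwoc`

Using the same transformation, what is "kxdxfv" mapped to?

What's happening: swap the front and back halves of the string, then swap each adjacent pair of characters (1↔2, 3↔4, ...).
Doing the same to "kxdxfv": "fxkvdx".

fxkvdx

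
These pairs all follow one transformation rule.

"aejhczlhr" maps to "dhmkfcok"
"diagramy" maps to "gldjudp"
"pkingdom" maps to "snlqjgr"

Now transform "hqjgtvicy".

ktmjwylf

Rule — shift every letter 3 places forward in the alphabet (wrapping around), then delete the last character.
So "hqjgtvicy" becomes "ktmjwylf".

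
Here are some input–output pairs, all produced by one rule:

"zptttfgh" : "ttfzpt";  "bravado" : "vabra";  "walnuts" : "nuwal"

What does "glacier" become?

Each output is the input with this applied: delete the last 2 characters, then move the first 3 characters to the end (rotate left by 3).
On "glacier" that produces "cigla".

cigla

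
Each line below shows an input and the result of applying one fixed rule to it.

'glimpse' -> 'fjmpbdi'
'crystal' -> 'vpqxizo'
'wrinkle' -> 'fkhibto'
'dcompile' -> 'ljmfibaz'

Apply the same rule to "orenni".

bkkflo

The transformation: move the first 2 characters to the end (rotate left by 2), then shift every letter 3 places backward in the alphabet (wrapping around).
Doing the same to "orenni": "bkkflo".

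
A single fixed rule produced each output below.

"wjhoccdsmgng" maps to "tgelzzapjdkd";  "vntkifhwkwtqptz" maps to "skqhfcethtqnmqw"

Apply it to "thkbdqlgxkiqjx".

The rule is to shift every letter 3 places backward in the alphabet (wrapping around).
On "thkbdqlgxkiqjx" that produces "qehyaniduhfngu".

qehyaniduhfngu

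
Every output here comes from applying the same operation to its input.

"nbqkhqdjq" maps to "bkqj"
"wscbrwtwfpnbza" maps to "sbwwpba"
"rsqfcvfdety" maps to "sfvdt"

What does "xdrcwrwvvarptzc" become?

The pattern: keep every other character starting from the second (positions 2nd, 4th, 6th, ...).
For "xdrcwrwvvarptzc" the result is "dcrvapz".

dcrvapz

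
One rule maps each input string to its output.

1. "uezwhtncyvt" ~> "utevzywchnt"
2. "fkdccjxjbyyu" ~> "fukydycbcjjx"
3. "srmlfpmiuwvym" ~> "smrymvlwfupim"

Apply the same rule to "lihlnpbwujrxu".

luixhrljnupwb

What's happening: take characters alternately from the front and the back (1st, last, 2nd, 2nd-last, ...).
For "lihlnpbwujrxu" the result is "luixhrljnupwb".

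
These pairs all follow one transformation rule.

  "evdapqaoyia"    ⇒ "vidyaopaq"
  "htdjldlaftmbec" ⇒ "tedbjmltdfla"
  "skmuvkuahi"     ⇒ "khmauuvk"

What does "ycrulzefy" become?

cfreuzl

What's happening: take characters alternately from the front and the back (1st, last, 2nd, 2nd-last, ...), then delete the first 2 characters.
On "ycrulzefy" that produces "cfreuzl".
(Check on "evdapqaoyia": → "eavidyaopaq" → "vidyaopaq" ✓)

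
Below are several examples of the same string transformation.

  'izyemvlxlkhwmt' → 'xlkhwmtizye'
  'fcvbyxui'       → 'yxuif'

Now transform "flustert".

Rule — swap the front and back halves of the string, then delete the last 3 characters.
Working it through for "flustert": intermediate "tertflus", final "tertf".

tertf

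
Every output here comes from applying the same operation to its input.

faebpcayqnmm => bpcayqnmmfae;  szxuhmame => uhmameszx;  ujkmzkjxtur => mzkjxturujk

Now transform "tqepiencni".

The transformation: move the first 3 characters to the end (rotate left by 3).
Doing the same to "tqepiencni": "piencnitqe".

piencnitqe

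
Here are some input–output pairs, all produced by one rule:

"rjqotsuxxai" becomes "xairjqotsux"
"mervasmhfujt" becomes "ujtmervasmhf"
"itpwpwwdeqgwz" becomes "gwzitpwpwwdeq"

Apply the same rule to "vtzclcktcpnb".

Looking at the pairs, the operation is to move the last 3 characters to the front (rotate right by 3).
So "vtzclcktcpnb" becomes "pnbvtzclcktc".

pnbvtzclcktc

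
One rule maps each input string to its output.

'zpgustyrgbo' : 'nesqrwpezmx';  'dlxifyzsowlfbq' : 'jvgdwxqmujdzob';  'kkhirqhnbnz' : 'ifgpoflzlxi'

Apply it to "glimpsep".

jgknqcne

What's happening: move the first character to the end, then shift every letter 2 places backward in the alphabet (wrapping around).
"glimpsep" → "limpsepg" → "jgknqcne".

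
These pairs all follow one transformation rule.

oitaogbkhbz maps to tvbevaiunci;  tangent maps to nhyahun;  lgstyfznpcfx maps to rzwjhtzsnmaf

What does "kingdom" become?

gixahce

Looking at the pairs, the operation is to reverse the string, then shift every letter 6 places backward in the alphabet (wrapping around).
For "kingdom", step one produces "modgnik"; step two turns that into "gixahce".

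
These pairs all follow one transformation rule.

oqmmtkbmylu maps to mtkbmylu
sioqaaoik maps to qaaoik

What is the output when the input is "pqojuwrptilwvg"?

juwrptilwvg

Looking at the pairs, the operation is to delete the first 3 characters.
"pqojuwrptilwvg" → "juwrptilwvg".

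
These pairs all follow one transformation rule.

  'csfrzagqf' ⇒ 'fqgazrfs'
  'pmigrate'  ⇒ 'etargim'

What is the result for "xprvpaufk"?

kfuapvrp

In each case the input is transformed by: delete the first character, then reverse the string.
Applying both steps to "xprvpaufk": "prvpaufk", then "kfuapvrp".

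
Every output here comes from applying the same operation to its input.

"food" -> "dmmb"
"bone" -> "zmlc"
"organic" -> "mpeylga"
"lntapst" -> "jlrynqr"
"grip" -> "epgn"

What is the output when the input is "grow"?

What's happening: shift every letter 2 places backward in the alphabet (wrapping around).
Applying that to "grow" gives "epmu".

epmu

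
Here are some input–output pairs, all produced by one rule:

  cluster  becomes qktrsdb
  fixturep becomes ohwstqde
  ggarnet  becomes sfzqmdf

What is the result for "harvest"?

szqudrg

Rule — swap the first and last characters, then shift every letter 1 place backward in the alphabet (wrapping around).
On "harvest": the first step gives "tarvesh", and the second then gives "szqudrg".
(Check on "cluster": → "rlustec" → "qktrsdb" ✓)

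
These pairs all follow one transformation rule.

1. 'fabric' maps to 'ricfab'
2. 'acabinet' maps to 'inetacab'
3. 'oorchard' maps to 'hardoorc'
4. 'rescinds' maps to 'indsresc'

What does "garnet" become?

netgar

What's happening: swap the front and back halves of the string.
Applying that to "garnet" gives "netgar".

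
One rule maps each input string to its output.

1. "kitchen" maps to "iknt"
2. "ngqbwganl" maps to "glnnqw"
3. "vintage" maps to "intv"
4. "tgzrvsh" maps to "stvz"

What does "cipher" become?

The rule is to sort the characters into alphabetical order, then delete the first 3 characters.
"cipher" → "cehipr" → "ipr".

ipr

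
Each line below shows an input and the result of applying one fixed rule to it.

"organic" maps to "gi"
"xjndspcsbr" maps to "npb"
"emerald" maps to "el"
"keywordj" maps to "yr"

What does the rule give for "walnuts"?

What's happening: keep one character in every 3, starting at position 3 (positions 3rd, 6th, 9th, ...).
Applying that to "walnuts" gives "lt".

lt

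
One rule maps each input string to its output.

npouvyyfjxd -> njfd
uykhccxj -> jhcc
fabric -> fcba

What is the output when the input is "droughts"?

The pattern: sort the characters into reverse alphabetical order, then keep only the last 4 characters.
Starting from "droughts": after the first operation, "utsrohgd"; after the second, "ohgd".

ohgd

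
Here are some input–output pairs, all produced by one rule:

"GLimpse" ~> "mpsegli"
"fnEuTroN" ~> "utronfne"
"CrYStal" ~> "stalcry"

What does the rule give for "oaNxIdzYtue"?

xidzytueoan

Rule — move the first 3 characters to the end (rotate left by 3), then convert every letter to lowercase.
For "oaNxIdzYtue", step one produces "xIdzYtueoaN"; step two turns that into "xidzytueoan".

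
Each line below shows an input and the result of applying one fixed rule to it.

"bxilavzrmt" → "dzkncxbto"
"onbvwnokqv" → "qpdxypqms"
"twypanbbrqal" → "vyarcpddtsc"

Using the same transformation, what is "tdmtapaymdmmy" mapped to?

Each output is the input with this applied: shift every letter 2 places forward in the alphabet (wrapping around), then delete the last character.
"tdmtapaymdmmy" → "vfovcrcaofoo".

vfovcrcaofoo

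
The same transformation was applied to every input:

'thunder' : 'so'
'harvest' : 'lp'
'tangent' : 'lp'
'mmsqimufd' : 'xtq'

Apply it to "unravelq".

Looking at the pairs, the operation is to shift every letter 11 places forward in the alphabet (wrapping around), then keep one character in every 3, starting at position 2 (positions 2nd, 5th, 8th, ...).
For "unravelq", step one produces "fyclgpwb"; step two turns that into "ygb".

ygb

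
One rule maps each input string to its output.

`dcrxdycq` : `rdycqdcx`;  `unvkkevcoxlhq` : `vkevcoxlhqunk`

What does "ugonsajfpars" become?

osajfparsugn

The rule is to move the first 3 characters to the end (rotate left by 3), then swap the first and last characters.
Doing the same to "ugonsajfpars": "osajfparsugn".
(Check on "unvkkevcoxlhq": → "kkevcoxlhqunv" → "vkevcoxlhqunk" ✓)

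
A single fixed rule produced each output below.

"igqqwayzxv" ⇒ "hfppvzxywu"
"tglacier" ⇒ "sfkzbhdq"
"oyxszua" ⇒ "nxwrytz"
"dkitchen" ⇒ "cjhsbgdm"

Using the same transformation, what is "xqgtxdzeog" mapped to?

wpfswcydnf

Looking at the pairs, the operation is to shift every letter 1 place backward in the alphabet (wrapping around).
Doing the same to "xqgtxdzeog": "wpfswcydnf".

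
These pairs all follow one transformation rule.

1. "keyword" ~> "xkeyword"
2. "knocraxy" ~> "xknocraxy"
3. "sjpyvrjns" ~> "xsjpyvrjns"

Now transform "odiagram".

xodiagram

The rule is to prepend "x".
Applying that to "odiagram" gives "xodiagram".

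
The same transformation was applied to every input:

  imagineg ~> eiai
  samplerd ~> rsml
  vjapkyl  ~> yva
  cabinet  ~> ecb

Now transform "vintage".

The pattern: move the last 3 characters to the front (rotate right by 3), then keep every other character starting from the second (positions 2nd, 4th, 6th, ...).
Applying both steps to "vintage": "agevint", then "gvn".

gvn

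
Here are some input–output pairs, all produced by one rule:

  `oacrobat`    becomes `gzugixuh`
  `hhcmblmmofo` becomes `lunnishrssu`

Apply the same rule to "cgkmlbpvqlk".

rqimqsrhvbw

The pattern: move the last 2 characters to the front (rotate right by 2), then shift every letter 6 places forward in the alphabet (wrapping around).
"cgkmlbpvqlk" → "rqimqsrhvbw".
(Check on "hhcmblmmofo": → "fohhcmblmmo" → "lunnishrssu" ✓)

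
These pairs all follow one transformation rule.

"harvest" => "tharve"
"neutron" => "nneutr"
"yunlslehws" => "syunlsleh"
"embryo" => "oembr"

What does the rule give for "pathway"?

ypathw

The rule is to move the last 2 characters to the front (rotate right by 2), then delete the first character.
Starting from "pathway": after the first operation, "aypathw"; after the second, "ypathw".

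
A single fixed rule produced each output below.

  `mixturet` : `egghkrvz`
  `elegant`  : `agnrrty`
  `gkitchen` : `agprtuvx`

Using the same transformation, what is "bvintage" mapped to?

aginortv

Each output is the input with this applied: shift every letter 13 places forward in the alphabet (wrapping around) — i.e. ROT13, then sort the characters into alphabetical order.
For "bvintage" the result is "aginortv".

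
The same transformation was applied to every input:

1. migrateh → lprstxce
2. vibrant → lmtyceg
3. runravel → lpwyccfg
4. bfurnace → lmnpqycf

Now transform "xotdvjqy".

Rule — sort the characters into alphabetical order, then shift every letter 11 places forward in the alphabet (wrapping around).
On "xotdvjqy": the first step gives "djoqtvxy", and the second then gives "ouzbegij".

ouzbegij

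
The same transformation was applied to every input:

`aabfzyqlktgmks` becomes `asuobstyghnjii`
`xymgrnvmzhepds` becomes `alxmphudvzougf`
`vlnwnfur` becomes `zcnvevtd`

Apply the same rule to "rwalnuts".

abcvtiez

In each case the input is transformed by: reverse the string, then shift every letter 8 places forward in the alphabet (wrapping around).
"rwalnuts" → "stunlawr" → "abcvtiez".
(Check on "vlnwnfur": → "rufnwnlv" → "zcnvevtd" ✓)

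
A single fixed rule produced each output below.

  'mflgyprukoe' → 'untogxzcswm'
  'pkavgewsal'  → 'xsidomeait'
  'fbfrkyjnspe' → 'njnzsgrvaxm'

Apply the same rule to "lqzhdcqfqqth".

tyhplkynyybp

Rule — shift every letter 8 places forward in the alphabet (wrapping around).
Doing the same to "lqzhdcqfqqth": "tyhplkynyybp".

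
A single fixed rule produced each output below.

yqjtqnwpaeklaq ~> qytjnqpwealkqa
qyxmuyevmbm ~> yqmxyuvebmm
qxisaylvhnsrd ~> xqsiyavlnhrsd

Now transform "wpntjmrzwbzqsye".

Looking at the pairs, the operation is to swap each adjacent pair of characters (1↔2, 3↔4, ...).
On "wpntjmrzwbzqsye" that produces "pwtnmjzrbwqzyse".

pwtnmjzrbwqzyse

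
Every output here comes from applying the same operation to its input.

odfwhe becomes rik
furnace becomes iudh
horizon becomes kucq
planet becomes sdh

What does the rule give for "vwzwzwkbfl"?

yccni

In each case the input is transformed by: keep every other character starting from the first (positions 1st, 3rd, 5th, ...), then shift every letter 3 places forward in the alphabet (wrapping around).
Working it through for "vwzwzwkbfl": intermediate "vzzkf", final "yccni".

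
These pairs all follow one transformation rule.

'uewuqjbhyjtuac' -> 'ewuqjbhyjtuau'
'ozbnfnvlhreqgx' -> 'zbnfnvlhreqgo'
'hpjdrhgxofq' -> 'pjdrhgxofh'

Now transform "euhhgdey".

uhhgdee

Looking at the pairs, the operation is to delete the last character, then move the first character to the end.
For "euhhgdey", step one produces "euhhgde"; step two turns that into "uhhgdee".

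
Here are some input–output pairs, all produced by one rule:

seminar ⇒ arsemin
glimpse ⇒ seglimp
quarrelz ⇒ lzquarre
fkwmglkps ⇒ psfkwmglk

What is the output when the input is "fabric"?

icfabr

The rule is to move the last 2 characters to the front (rotate right by 2).
For "fabric" the result is "icfabr".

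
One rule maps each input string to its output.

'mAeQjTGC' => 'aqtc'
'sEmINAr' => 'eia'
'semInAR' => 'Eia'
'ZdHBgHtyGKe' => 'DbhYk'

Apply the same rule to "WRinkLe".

rNl

Looking at the pairs, the operation is to flip the case of every letter, then keep every other character starting from the second (positions 2nd, 4th, 6th, ...).
Doing the same to "WRinkLe": "rNl".
(Check on "sEmINAr": → "SeMinaR" → "eia" ✓)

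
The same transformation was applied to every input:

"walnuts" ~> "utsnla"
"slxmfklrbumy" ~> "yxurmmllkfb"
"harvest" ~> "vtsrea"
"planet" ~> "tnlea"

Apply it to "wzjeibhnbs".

In each case the input is transformed by: delete the first character, then sort the characters into reverse alphabetical order.
Applying both steps to "wzjeibhnbs": "zjeibhnbs", then "zsnjihebb".
(Check on "planet": → "lanet" → "tnlea" ✓)

zsnjihebb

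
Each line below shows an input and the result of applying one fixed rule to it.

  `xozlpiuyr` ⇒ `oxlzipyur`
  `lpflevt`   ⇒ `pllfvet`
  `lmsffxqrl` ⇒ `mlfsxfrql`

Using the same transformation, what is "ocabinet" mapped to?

Rule — swap each adjacent pair of characters (1↔2, 3↔4, ...).
Doing the same to "ocabinet": "cobanite".

cobanite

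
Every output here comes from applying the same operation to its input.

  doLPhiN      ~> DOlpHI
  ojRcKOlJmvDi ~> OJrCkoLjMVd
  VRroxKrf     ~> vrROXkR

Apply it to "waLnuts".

Rule — delete the last character, then flip the case of every letter.
"waLnuts" → "waLnut" → "WAlNUT".
(Check on "ojRcKOlJmvDi": → "ojRcKOlJmvD" → "OJrCkoLjMVd" ✓)

WAlNUT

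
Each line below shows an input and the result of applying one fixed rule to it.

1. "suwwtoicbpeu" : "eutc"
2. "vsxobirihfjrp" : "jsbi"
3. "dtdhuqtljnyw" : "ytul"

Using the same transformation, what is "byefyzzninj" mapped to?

Looking at the pairs, the operation is to keep one character in every 3, starting at position 2 (positions 2nd, 5th, 8th, ...), then move the last character to the front.
"byefyzzninj" → "jyyn".
(Check on "dtdhuqtljnyw": → "tuly" → "ytul" ✓)

jyyn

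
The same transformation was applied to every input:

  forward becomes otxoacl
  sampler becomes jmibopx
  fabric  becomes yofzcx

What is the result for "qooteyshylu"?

lqbvpevirnl

In each case the input is transformed by: shift every letter 3 places backward in the alphabet (wrapping around), then move the first 2 characters to the end (rotate left by 2).
On "qooteyshylu": the first step gives "nllqbvpevir", and the second then gives "lqbvpevirnl".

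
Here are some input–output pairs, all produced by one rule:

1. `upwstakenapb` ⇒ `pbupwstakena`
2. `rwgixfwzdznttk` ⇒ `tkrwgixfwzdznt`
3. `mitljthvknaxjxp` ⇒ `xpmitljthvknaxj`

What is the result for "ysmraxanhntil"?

The transformation: move the last 2 characters to the front (rotate right by 2).
On "ysmraxanhntil" that produces "ilysmraxanhnt".

ilysmraxanhnt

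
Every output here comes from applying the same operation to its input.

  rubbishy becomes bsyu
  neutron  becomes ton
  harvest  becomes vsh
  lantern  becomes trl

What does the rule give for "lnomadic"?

mdcn

Looking at the pairs, the operation is to move the first 2 characters to the end (rotate left by 2), then keep every other character starting from the second (positions 2nd, 4th, 6th, ...).
Applying both steps to "lnomadic": "omadicln", then "mdcn".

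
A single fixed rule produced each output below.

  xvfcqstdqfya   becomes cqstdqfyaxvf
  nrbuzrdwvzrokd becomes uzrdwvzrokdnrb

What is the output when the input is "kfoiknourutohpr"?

The rule is to move the first 3 characters to the end (rotate left by 3).
"kfoiknourutohpr" → "iknourutohprkfo".

iknourutohprkfo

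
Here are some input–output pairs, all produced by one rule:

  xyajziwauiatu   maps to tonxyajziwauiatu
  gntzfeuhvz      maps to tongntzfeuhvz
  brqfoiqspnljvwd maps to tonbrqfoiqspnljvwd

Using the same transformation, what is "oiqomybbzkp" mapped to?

tonoiqomybbzkp

What's happening: prepend "ton".
On "oiqomybbzkp" that produces "tonoiqomybbzkp".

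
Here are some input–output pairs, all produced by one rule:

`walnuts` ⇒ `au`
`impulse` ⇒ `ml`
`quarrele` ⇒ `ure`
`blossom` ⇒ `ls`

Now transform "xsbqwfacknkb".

Rule — keep one character in every 3, starting at position 2 (positions 2nd, 5th, 8th, ...).
Applying that to "xsbqwfacknkb" gives "swck".

swck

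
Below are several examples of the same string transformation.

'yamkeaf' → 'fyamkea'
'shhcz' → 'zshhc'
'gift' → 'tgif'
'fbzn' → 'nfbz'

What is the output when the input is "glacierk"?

kglacier

Rule — move the last character to the front.
Doing the same to "glacierk": "kglacier".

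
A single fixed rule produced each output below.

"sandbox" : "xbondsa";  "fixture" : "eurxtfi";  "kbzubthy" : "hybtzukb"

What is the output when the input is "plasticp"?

cptiaspl

What's happening: swap each adjacent pair of characters (1↔2, 3↔4, ...), then reverse the string.
For "plasticp" the result is "cptiaspl".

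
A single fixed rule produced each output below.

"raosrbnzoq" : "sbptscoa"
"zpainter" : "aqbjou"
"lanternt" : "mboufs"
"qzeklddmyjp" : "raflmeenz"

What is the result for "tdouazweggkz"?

The pattern: shift every letter 1 place forward in the alphabet (wrapping around), then delete the last 2 characters.
Starting from "tdouazweggkz": after the first operation, "uepvbaxfhhla"; after the second, "uepvbaxfhh".
(Check on "qzeklddmyjp": → "raflmeenzkq" → "raflmeenz" ✓)

uepvbaxfhh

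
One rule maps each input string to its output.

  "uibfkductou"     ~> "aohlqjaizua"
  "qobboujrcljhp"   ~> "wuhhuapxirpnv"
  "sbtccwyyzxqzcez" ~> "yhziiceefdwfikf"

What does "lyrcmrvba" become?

Each output is the input with this applied: shift every letter 6 places forward in the alphabet (wrapping around).
"lyrcmrvba" → "rexisxbhg".

rexisxbhg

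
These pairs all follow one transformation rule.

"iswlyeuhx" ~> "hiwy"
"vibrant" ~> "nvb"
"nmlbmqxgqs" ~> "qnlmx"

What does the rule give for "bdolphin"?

Each output is the input with this applied: move the last 3 characters to the front (rotate right by 3), then keep every other character starting from the second (positions 2nd, 4th, 6th, ...).
Starting from "bdolphin": after the first operation, "hinbdolp"; after the second, "ibop".
(Check on "vibrant": → "antvibr" → "nvb" ✓)

ibop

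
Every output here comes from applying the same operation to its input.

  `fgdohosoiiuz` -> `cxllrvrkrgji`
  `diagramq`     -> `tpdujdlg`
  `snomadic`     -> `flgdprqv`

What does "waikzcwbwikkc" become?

The transformation: shift every letter 3 places forward in the alphabet (wrapping around), then reverse the string.
For "waikzcwbwikkc", step one produces "zdlncfzezlnnf"; step two turns that into "fnnlzezfcnldz".
(Check on "snomadic": → "vqrpdglf" → "flgdprqv" ✓)

fnnlzezfcnldz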